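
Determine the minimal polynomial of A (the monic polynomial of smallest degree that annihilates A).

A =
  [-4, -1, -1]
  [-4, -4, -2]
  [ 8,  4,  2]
x^2 + 4*x + 4

The characteristic polynomial is χ_A(x) = (x + 2)^3, so the eigenvalues are known. The minimal polynomial is
  m_A(x) = Π_λ (x − λ)^{k_λ}
where k_λ is the size of the *largest* Jordan block for λ (equivalently, the smallest k with (A − λI)^k v = 0 for every generalised eigenvector v of λ).

  λ = -2: largest Jordan block has size 2, contributing (x + 2)^2

So m_A(x) = (x + 2)^2 = x^2 + 4*x + 4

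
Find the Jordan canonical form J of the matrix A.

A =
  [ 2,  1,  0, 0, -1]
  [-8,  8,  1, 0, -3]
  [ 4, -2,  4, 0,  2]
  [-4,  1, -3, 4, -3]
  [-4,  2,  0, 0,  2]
J_3(4) ⊕ J_2(4)

The characteristic polynomial is
  det(x·I − A) = x^5 - 20*x^4 + 160*x^3 - 640*x^2 + 1280*x - 1024 = (x - 4)^5

Eigenvalues and multiplicities (the geometric multiplicity of λ is n − rank(A − λI), which equals the number of Jordan blocks for λ):
  λ = 4: algebraic multiplicity = 5, geometric multiplicity = 2

Determining the block sizes for each eigenvalue:
  λ = 4: with am = 5 and gm = 2, the partition is not yet determined (e.g. several partitions of 5 into 2 parts exist). Let N = A − (4)·I. Computing rank(N^1) = 3, rank(N^2) = 1, rank(N^3) = 0; the number of blocks of size ≥ j is rank(N^{j−1}) − rank(N^j), giving [2, 2, 1]. So we have 1 block(s) of size 3, 1 block(s) of size 2 → block sizes [3, 2]

Assembling the blocks gives a Jordan form
J =
  [4, 1, 0, 0, 0]
  [0, 4, 1, 0, 0]
  [0, 0, 4, 0, 0]
  [0, 0, 0, 4, 1]
  [0, 0, 0, 0, 4]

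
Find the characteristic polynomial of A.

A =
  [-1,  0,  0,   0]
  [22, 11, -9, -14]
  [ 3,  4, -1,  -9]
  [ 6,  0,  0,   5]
x^4 - 14*x^3 + 60*x^2 - 50*x - 125

Expanding det(x·I − A) (e.g. by cofactor expansion or by noting that A is similar to its Jordan form J, which has the same characteristic polynomial as A) gives
  χ_A(x) = x^4 - 14*x^3 + 60*x^2 - 50*x - 125
which factors as (x - 5)^3*(x + 1). The eigenvalues (with algebraic multiplicities) are λ = -1 with multiplicity 1, λ = 5 with multiplicity 3.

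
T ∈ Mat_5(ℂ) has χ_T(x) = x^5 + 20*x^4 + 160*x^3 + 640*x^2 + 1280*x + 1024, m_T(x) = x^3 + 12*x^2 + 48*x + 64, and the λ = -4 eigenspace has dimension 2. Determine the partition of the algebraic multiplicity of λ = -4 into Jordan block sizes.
Block sizes for λ = -4: [3, 2]

Step 1 — from the characteristic polynomial, algebraic multiplicity of λ = -4 is 5. From dim ker(T − (-4)·I) = 2, there are exactly 2 Jordan blocks for λ = -4.
Step 2 — from the minimal polynomial, the factor (x + 4)^3 tells us the largest block for λ = -4 has size 3.
Step 3 — with total size 5, 2 blocks, and largest block 3, the block sizes (in nonincreasing order) are [3, 2].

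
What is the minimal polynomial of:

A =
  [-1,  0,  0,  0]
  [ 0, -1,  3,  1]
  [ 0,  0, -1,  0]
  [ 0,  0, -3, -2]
x^2 + 3*x + 2

The characteristic polynomial is χ_A(x) = (x + 1)^3*(x + 2), so the eigenvalues are known. The minimal polynomial is
  m_A(x) = Π_λ (x − λ)^{k_λ}
where k_λ is the size of the *largest* Jordan block for λ (equivalently, the smallest k with (A − λI)^k v = 0 for every generalised eigenvector v of λ).

  λ = -2: largest Jordan block has size 1, contributing (x + 2)
  λ = -1: largest Jordan block has size 1, contributing (x + 1)

So m_A(x) = (x + 1)*(x + 2) = x^2 + 3*x + 2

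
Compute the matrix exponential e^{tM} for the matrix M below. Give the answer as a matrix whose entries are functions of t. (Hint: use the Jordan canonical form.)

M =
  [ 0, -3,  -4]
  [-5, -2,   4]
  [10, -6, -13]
e^{tM} =
  [5*t*exp(-5*t) + exp(-5*t), -3*t*exp(-5*t), -4*t*exp(-5*t)]
  [-5*t*exp(-5*t), 3*t*exp(-5*t) + exp(-5*t), 4*t*exp(-5*t)]
  [10*t*exp(-5*t), -6*t*exp(-5*t), -8*t*exp(-5*t) + exp(-5*t)]

Strategy: write M = P · J · P⁻¹ where J is a Jordan canonical form, so e^{tM} = P · e^{tJ} · P⁻¹, and e^{tJ} can be computed block-by-block.

M has Jordan form
J =
  [-5,  1,  0]
  [ 0, -5,  0]
  [ 0,  0, -5]
(up to reordering of blocks).

Per-block formulas:
  For a 2×2 Jordan block J_2(-5): exp(t · J_2(-5)) = e^(-5t)·(I + t·N), where N is the 2×2 nilpotent shift.
  For a 1×1 block at λ = -5: exp(t · [-5]) = [e^(-5t)].

After assembling e^{tJ} and conjugating by P, we get:

e^{tM} =
  [5*t*exp(-5*t) + exp(-5*t), -3*t*exp(-5*t), -4*t*exp(-5*t)]
  [-5*t*exp(-5*t), 3*t*exp(-5*t) + exp(-5*t), 4*t*exp(-5*t)]
  [10*t*exp(-5*t), -6*t*exp(-5*t), -8*t*exp(-5*t) + exp(-5*t)]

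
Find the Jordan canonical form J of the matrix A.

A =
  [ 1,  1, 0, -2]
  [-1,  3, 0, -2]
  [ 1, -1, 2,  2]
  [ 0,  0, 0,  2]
J_2(2) ⊕ J_1(2) ⊕ J_1(2)

The characteristic polynomial is
  det(x·I − A) = x^4 - 8*x^3 + 24*x^2 - 32*x + 16 = (x - 2)^4

Eigenvalues and multiplicities (the geometric multiplicity of λ is n − rank(A − λI), which equals the number of Jordan blocks for λ):
  λ = 2: algebraic multiplicity = 4, geometric multiplicity = 3

Determining the block sizes for each eigenvalue:
  λ = 2: 3 blocks summing to 4 forces exactly one block of size 2 and the rest size 1 → block sizes [2, 1, 1]

Assembling the blocks gives a Jordan form
J =
  [2, 1, 0, 0]
  [0, 2, 0, 0]
  [0, 0, 2, 0]
  [0, 0, 0, 2]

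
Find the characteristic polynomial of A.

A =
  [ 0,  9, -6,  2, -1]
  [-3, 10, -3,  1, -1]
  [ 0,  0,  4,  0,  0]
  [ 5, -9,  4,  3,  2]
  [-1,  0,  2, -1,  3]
x^5 - 20*x^4 + 160*x^3 - 640*x^2 + 1280*x - 1024

Expanding det(x·I − A) (e.g. by cofactor expansion or by noting that A is similar to its Jordan form J, which has the same characteristic polynomial as A) gives
  χ_A(x) = x^5 - 20*x^4 + 160*x^3 - 640*x^2 + 1280*x - 1024
which factors as (x - 4)^5. The eigenvalues (with algebraic multiplicities) are λ = 4 with multiplicity 5.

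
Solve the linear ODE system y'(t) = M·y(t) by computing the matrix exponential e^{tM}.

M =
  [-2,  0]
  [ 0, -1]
e^{tM} =
  [exp(-2*t), 0]
  [0, exp(-t)]

Strategy: write M = P · J · P⁻¹ where J is a Jordan canonical form, so e^{tM} = P · e^{tJ} · P⁻¹, and e^{tJ} can be computed block-by-block.

M has Jordan form
J =
  [-2,  0]
  [ 0, -1]
(up to reordering of blocks).

Per-block formulas:
  For a 1×1 block at λ = -2: exp(t · [-2]) = [e^(-2t)].
  For a 1×1 block at λ = -1: exp(t · [-1]) = [e^(-1t)].

After assembling e^{tJ} and conjugating by P, we get:

e^{tM} =
  [exp(-2*t), 0]
  [0, exp(-t)]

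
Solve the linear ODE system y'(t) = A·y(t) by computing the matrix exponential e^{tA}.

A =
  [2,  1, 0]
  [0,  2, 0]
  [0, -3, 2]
e^{tA} =
  [exp(2*t), t*exp(2*t), 0]
  [0, exp(2*t), 0]
  [0, -3*t*exp(2*t), exp(2*t)]

Strategy: write A = P · J · P⁻¹ where J is a Jordan canonical form, so e^{tA} = P · e^{tJ} · P⁻¹, and e^{tJ} can be computed block-by-block.

A has Jordan form
J =
  [2, 1, 0]
  [0, 2, 0]
  [0, 0, 2]
(up to reordering of blocks).

Per-block formulas:
  For a 2×2 Jordan block J_2(2): exp(t · J_2(2)) = e^(2t)·(I + t·N), where N is the 2×2 nilpotent shift.
  For a 1×1 block at λ = 2: exp(t · [2]) = [e^(2t)].

After assembling e^{tJ} and conjugating by P, we get:

e^{tA} =
  [exp(2*t), t*exp(2*t), 0]
  [0, exp(2*t), 0]
  [0, -3*t*exp(2*t), exp(2*t)]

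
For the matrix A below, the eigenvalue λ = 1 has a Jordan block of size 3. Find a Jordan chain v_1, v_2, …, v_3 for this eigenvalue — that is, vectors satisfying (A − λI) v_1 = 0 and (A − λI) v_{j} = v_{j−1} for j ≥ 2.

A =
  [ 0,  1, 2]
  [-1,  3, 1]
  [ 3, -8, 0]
A Jordan chain for λ = 1 of length 3:
v_1 = (6, 2, 2)ᵀ
v_2 = (-1, -1, 3)ᵀ
v_3 = (1, 0, 0)ᵀ

Let N = A − (1)·I. We want v_3 with N^3 v_3 = 0 but N^2 v_3 ≠ 0; then v_{j-1} := N · v_j for j = 3, …, 2.

Pick v_3 = (1, 0, 0)ᵀ.
Then v_2 = N · v_3 = (-1, -1, 3)ᵀ.
Then v_1 = N · v_2 = (6, 2, 2)ᵀ.

Sanity check: (A − (1)·I) v_1 = (0, 0, 0)ᵀ = 0. ✓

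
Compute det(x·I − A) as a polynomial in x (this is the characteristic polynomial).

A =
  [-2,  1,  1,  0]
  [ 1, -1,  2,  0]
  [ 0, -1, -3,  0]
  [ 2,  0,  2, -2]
x^4 + 8*x^3 + 24*x^2 + 32*x + 16

Expanding det(x·I − A) (e.g. by cofactor expansion or by noting that A is similar to its Jordan form J, which has the same characteristic polynomial as A) gives
  χ_A(x) = x^4 + 8*x^3 + 24*x^2 + 32*x + 16
which factors as (x + 2)^4. The eigenvalues (with algebraic multiplicities) are λ = -2 with multiplicity 4.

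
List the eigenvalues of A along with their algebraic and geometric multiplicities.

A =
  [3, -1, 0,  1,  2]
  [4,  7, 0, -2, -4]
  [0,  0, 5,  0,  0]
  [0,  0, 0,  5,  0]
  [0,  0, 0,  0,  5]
λ = 5: alg = 5, geom = 4

Step 1 — factor the characteristic polynomial to read off the algebraic multiplicities:
  χ_A(x) = (x - 5)^5

Step 2 — compute geometric multiplicities via the rank-nullity identity g(λ) = n − rank(A − λI):
  rank(A − (5)·I) = 1, so dim ker(A − (5)·I) = n − 1 = 4

Summary:
  λ = 5: algebraic multiplicity = 5, geometric multiplicity = 4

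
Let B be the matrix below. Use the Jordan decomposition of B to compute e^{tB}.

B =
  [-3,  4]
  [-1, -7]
e^{tB} =
  [2*t*exp(-5*t) + exp(-5*t), 4*t*exp(-5*t)]
  [-t*exp(-5*t), -2*t*exp(-5*t) + exp(-5*t)]

Strategy: write B = P · J · P⁻¹ where J is a Jordan canonical form, so e^{tB} = P · e^{tJ} · P⁻¹, and e^{tJ} can be computed block-by-block.

B has Jordan form
J =
  [-5,  1]
  [ 0, -5]
(up to reordering of blocks).

Per-block formulas:
  For a 2×2 Jordan block J_2(-5): exp(t · J_2(-5)) = e^(-5t)·(I + t·N), where N is the 2×2 nilpotent shift.

After assembling e^{tJ} and conjugating by P, we get:

e^{tB} =
  [2*t*exp(-5*t) + exp(-5*t), 4*t*exp(-5*t)]
  [-t*exp(-5*t), -2*t*exp(-5*t) + exp(-5*t)]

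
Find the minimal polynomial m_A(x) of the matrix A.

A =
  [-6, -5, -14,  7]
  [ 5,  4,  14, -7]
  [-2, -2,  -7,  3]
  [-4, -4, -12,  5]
x^2 + 2*x + 1

The characteristic polynomial is χ_A(x) = (x + 1)^4, so the eigenvalues are known. The minimal polynomial is
  m_A(x) = Π_λ (x − λ)^{k_λ}
where k_λ is the size of the *largest* Jordan block for λ (equivalently, the smallest k with (A − λI)^k v = 0 for every generalised eigenvector v of λ).

  λ = -1: largest Jordan block has size 2, contributing (x + 1)^2

So m_A(x) = (x + 1)^2 = x^2 + 2*x + 1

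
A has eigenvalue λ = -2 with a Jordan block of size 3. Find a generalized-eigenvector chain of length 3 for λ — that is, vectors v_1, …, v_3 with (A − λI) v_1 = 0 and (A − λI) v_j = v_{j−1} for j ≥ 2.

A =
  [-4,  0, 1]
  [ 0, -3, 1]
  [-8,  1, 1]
A Jordan chain for λ = -2 of length 3:
v_1 = (-4, -8, -8)ᵀ
v_2 = (-2, 0, -8)ᵀ
v_3 = (1, 0, 0)ᵀ

Let N = A − (-2)·I. We want v_3 with N^3 v_3 = 0 but N^2 v_3 ≠ 0; then v_{j-1} := N · v_j for j = 3, …, 2.

Pick v_3 = (1, 0, 0)ᵀ.
Then v_2 = N · v_3 = (-2, 0, -8)ᵀ.
Then v_1 = N · v_2 = (-4, -8, -8)ᵀ.

Sanity check: (A − (-2)·I) v_1 = (0, 0, 0)ᵀ = 0. ✓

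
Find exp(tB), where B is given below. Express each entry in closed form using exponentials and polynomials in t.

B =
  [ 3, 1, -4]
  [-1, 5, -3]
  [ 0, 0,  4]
e^{tB} =
  [-t*exp(4*t) + exp(4*t), t*exp(4*t), t^2*exp(4*t)/2 - 4*t*exp(4*t)]
  [-t*exp(4*t), t*exp(4*t) + exp(4*t), t^2*exp(4*t)/2 - 3*t*exp(4*t)]
  [0, 0, exp(4*t)]

Strategy: write B = P · J · P⁻¹ where J is a Jordan canonical form, so e^{tB} = P · e^{tJ} · P⁻¹, and e^{tJ} can be computed block-by-block.

B has Jordan form
J =
  [4, 1, 0]
  [0, 4, 1]
  [0, 0, 4]
(up to reordering of blocks).

Per-block formulas:
  For a 3×3 Jordan block J_3(4): exp(t · J_3(4)) = e^(4t)·(I + t·N + (t^2/2)·N^2), where N is the 3×3 nilpotent shift.

After assembling e^{tJ} and conjugating by P, we get:

e^{tB} =
  [-t*exp(4*t) + exp(4*t), t*exp(4*t), t^2*exp(4*t)/2 - 4*t*exp(4*t)]
  [-t*exp(4*t), t*exp(4*t) + exp(4*t), t^2*exp(4*t)/2 - 3*t*exp(4*t)]
  [0, 0, exp(4*t)]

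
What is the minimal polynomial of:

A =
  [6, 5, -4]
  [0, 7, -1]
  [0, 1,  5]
x^3 - 18*x^2 + 108*x - 216

The characteristic polynomial is χ_A(x) = (x - 6)^3, so the eigenvalues are known. The minimal polynomial is
  m_A(x) = Π_λ (x − λ)^{k_λ}
where k_λ is the size of the *largest* Jordan block for λ (equivalently, the smallest k with (A − λI)^k v = 0 for every generalised eigenvector v of λ).

  λ = 6: largest Jordan block has size 3, contributing (x − 6)^3

So m_A(x) = (x - 6)^3 = x^3 - 18*x^2 + 108*x - 216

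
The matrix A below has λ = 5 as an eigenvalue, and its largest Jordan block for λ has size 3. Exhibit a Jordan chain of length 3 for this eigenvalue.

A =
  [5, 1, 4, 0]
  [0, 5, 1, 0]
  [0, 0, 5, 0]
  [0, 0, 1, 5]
A Jordan chain for λ = 5 of length 3:
v_1 = (1, 0, 0, 0)ᵀ
v_2 = (4, 1, 0, 1)ᵀ
v_3 = (0, 0, 1, 0)ᵀ

Let N = A − (5)·I. We want v_3 with N^3 v_3 = 0 but N^2 v_3 ≠ 0; then v_{j-1} := N · v_j for j = 3, …, 2.

Pick v_3 = (0, 0, 1, 0)ᵀ.
Then v_2 = N · v_3 = (4, 1, 0, 1)ᵀ.
Then v_1 = N · v_2 = (1, 0, 0, 0)ᵀ.

Sanity check: (A − (5)·I) v_1 = (0, 0, 0, 0)ᵀ = 0. ✓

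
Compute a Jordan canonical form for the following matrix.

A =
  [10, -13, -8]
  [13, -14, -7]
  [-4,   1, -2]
J_3(-2)

The characteristic polynomial is
  det(x·I − A) = x^3 + 6*x^2 + 12*x + 8 = (x + 2)^3

Eigenvalues and multiplicities (the geometric multiplicity of λ is n − rank(A − λI), which equals the number of Jordan blocks for λ):
  λ = -2: algebraic multiplicity = 3, geometric multiplicity = 1

Determining the block sizes for each eigenvalue:
  λ = -2: one block (gm = 1), so the single block has size am = 3 → block sizes [3]

Assembling the blocks gives a Jordan form
J =
  [-2,  1,  0]
  [ 0, -2,  1]
  [ 0,  0, -2]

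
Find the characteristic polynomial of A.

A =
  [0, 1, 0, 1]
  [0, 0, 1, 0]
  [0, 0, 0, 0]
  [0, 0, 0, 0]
x^4

Expanding det(x·I − A) (e.g. by cofactor expansion or by noting that A is similar to its Jordan form J, which has the same characteristic polynomial as A) gives
  χ_A(x) = x^4
which factors as x^4. The eigenvalues (with algebraic multiplicities) are λ = 0 with multiplicity 4.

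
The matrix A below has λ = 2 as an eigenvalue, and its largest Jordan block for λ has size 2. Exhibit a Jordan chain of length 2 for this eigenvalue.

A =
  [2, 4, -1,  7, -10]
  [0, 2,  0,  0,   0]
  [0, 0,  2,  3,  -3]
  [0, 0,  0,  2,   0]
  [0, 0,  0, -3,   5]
A Jordan chain for λ = 2 of length 2:
v_1 = (4, 0, 0, 0, 0)ᵀ
v_2 = (0, 1, 0, 0, 0)ᵀ

Let N = A − (2)·I. We want v_2 with N^2 v_2 = 0 but N^1 v_2 ≠ 0; then v_{j-1} := N · v_j for j = 2, …, 2.

Pick v_2 = (0, 1, 0, 0, 0)ᵀ.
Then v_1 = N · v_2 = (4, 0, 0, 0, 0)ᵀ.

Sanity check: (A − (2)·I) v_1 = (0, 0, 0, 0, 0)ᵀ = 0. ✓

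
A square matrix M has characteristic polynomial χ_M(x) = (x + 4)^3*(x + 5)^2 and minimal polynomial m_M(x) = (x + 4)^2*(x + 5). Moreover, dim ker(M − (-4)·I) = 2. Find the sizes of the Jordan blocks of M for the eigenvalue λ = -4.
Block sizes for λ = -4: [2, 1]

Step 1 — from the characteristic polynomial, algebraic multiplicity of λ = -4 is 3. From dim ker(M − (-4)·I) = 2, there are exactly 2 Jordan blocks for λ = -4.
Step 2 — from the minimal polynomial, the factor (x + 4)^2 tells us the largest block for λ = -4 has size 2.
Step 3 — with total size 3, 2 blocks, and largest block 2, the block sizes (in nonincreasing order) are [2, 1].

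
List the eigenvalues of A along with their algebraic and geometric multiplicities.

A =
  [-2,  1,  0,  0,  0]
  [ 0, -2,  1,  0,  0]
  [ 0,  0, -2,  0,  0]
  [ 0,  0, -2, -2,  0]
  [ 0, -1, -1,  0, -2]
λ = -2: alg = 5, geom = 3

Step 1 — factor the characteristic polynomial to read off the algebraic multiplicities:
  χ_A(x) = (x + 2)^5

Step 2 — compute geometric multiplicities via the rank-nullity identity g(λ) = n − rank(A − λI):
  rank(A − (-2)·I) = 2, so dim ker(A − (-2)·I) = n − 2 = 3

Summary:
  λ = -2: algebraic multiplicity = 5, geometric multiplicity = 3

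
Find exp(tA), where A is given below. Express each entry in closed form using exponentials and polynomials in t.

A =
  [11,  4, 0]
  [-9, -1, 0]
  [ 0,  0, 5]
e^{tA} =
  [6*t*exp(5*t) + exp(5*t), 4*t*exp(5*t), 0]
  [-9*t*exp(5*t), -6*t*exp(5*t) + exp(5*t), 0]
  [0, 0, exp(5*t)]

Strategy: write A = P · J · P⁻¹ where J is a Jordan canonical form, so e^{tA} = P · e^{tJ} · P⁻¹, and e^{tJ} can be computed block-by-block.

A has Jordan form
J =
  [5, 1, 0]
  [0, 5, 0]
  [0, 0, 5]
(up to reordering of blocks).

Per-block formulas:
  For a 2×2 Jordan block J_2(5): exp(t · J_2(5)) = e^(5t)·(I + t·N), where N is the 2×2 nilpotent shift.
  For a 1×1 block at λ = 5: exp(t · [5]) = [e^(5t)].

After assembling e^{tJ} and conjugating by P, we get:

e^{tA} =
  [6*t*exp(5*t) + exp(5*t), 4*t*exp(5*t), 0]
  [-9*t*exp(5*t), -6*t*exp(5*t) + exp(5*t), 0]
  [0, 0, exp(5*t)]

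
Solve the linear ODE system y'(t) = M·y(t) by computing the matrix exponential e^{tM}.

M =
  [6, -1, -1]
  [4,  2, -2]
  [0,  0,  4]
e^{tM} =
  [2*t*exp(4*t) + exp(4*t), -t*exp(4*t), -t*exp(4*t)]
  [4*t*exp(4*t), -2*t*exp(4*t) + exp(4*t), -2*t*exp(4*t)]
  [0, 0, exp(4*t)]

Strategy: write M = P · J · P⁻¹ where J is a Jordan canonical form, so e^{tM} = P · e^{tJ} · P⁻¹, and e^{tJ} can be computed block-by-block.

M has Jordan form
J =
  [4, 1, 0]
  [0, 4, 0]
  [0, 0, 4]
(up to reordering of blocks).

Per-block formulas:
  For a 2×2 Jordan block J_2(4): exp(t · J_2(4)) = e^(4t)·(I + t·N), where N is the 2×2 nilpotent shift.
  For a 1×1 block at λ = 4: exp(t · [4]) = [e^(4t)].

After assembling e^{tJ} and conjugating by P, we get:

e^{tM} =
  [2*t*exp(4*t) + exp(4*t), -t*exp(4*t), -t*exp(4*t)]
  [4*t*exp(4*t), -2*t*exp(4*t) + exp(4*t), -2*t*exp(4*t)]
  [0, 0, exp(4*t)]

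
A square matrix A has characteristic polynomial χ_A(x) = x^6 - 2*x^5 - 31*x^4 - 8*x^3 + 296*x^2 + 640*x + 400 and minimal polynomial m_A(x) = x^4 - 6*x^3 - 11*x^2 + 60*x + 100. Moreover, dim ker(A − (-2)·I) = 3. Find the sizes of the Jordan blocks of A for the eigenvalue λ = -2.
Block sizes for λ = -2: [2, 1, 1]

Step 1 — from the characteristic polynomial, algebraic multiplicity of λ = -2 is 4. From dim ker(A − (-2)·I) = 3, there are exactly 3 Jordan blocks for λ = -2.
Step 2 — from the minimal polynomial, the factor (x + 2)^2 tells us the largest block for λ = -2 has size 2.
Step 3 — with total size 4, 3 blocks, and largest block 2, the block sizes (in nonincreasing order) are [2, 1, 1].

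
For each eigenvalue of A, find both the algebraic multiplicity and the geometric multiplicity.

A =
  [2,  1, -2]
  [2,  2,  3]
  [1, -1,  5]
λ = 3: alg = 3, geom = 1

Step 1 — factor the characteristic polynomial to read off the algebraic multiplicities:
  χ_A(x) = (x - 3)^3

Step 2 — compute geometric multiplicities via the rank-nullity identity g(λ) = n − rank(A − λI):
  rank(A − (3)·I) = 2, so dim ker(A − (3)·I) = n − 2 = 1

Summary:
  λ = 3: algebraic multiplicity = 3, geometric multiplicity = 1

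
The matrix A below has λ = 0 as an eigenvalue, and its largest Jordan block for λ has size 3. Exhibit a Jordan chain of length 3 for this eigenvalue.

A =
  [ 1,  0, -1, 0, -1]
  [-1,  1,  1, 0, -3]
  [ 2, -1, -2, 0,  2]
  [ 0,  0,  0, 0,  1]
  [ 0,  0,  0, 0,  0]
A Jordan chain for λ = 0 of length 3:
v_1 = (-1, 0, -1, 0, 0)ᵀ
v_2 = (1, -1, 2, 0, 0)ᵀ
v_3 = (1, 0, 0, 0, 0)ᵀ

Let N = A − (0)·I. We want v_3 with N^3 v_3 = 0 but N^2 v_3 ≠ 0; then v_{j-1} := N · v_j for j = 3, …, 2.

Pick v_3 = (1, 0, 0, 0, 0)ᵀ.
Then v_2 = N · v_3 = (1, -1, 2, 0, 0)ᵀ.
Then v_1 = N · v_2 = (-1, 0, -1, 0, 0)ᵀ.

Sanity check: (A − (0)·I) v_1 = (0, 0, 0, 0, 0)ᵀ = 0. ✓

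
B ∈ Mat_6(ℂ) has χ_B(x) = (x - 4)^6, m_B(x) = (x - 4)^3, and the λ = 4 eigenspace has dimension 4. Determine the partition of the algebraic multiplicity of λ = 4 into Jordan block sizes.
Block sizes for λ = 4: [3, 1, 1, 1]

Step 1 — from the characteristic polynomial, algebraic multiplicity of λ = 4 is 6. From dim ker(B − (4)·I) = 4, there are exactly 4 Jordan blocks for λ = 4.
Step 2 — from the minimal polynomial, the factor (x − 4)^3 tells us the largest block for λ = 4 has size 3.
Step 3 — with total size 6, 4 blocks, and largest block 3, the block sizes (in nonincreasing order) are [3, 1, 1, 1].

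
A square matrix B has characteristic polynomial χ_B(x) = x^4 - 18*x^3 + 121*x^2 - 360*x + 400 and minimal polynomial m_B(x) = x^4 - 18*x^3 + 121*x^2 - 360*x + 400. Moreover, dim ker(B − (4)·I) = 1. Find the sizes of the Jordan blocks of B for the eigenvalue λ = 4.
Block sizes for λ = 4: [2]

Step 1 — from the characteristic polynomial, algebraic multiplicity of λ = 4 is 2. From dim ker(B − (4)·I) = 1, there are exactly 1 Jordan blocks for λ = 4.
Step 2 — from the minimal polynomial, the factor (x − 4)^2 tells us the largest block for λ = 4 has size 2.
Step 3 — with total size 2, 1 blocks, and largest block 2, the block sizes (in nonincreasing order) are [2].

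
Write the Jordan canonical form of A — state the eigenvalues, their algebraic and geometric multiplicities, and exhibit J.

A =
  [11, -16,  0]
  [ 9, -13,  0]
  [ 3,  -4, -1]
J_2(-1) ⊕ J_1(-1)

The characteristic polynomial is
  det(x·I − A) = x^3 + 3*x^2 + 3*x + 1 = (x + 1)^3

Eigenvalues and multiplicities (the geometric multiplicity of λ is n − rank(A − λI), which equals the number of Jordan blocks for λ):
  λ = -1: algebraic multiplicity = 3, geometric multiplicity = 2

Determining the block sizes for each eigenvalue:
  λ = -1: 2 blocks summing to 3 forces exactly one block of size 2 and the rest size 1 → block sizes [2, 1]

Assembling the blocks gives a Jordan form
J =
  [-1,  1,  0]
  [ 0, -1,  0]
  [ 0,  0, -1]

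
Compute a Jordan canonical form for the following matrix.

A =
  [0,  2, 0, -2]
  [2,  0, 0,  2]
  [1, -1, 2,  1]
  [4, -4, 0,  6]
J_2(2) ⊕ J_1(2) ⊕ J_1(2)

The characteristic polynomial is
  det(x·I − A) = x^4 - 8*x^3 + 24*x^2 - 32*x + 16 = (x - 2)^4

Eigenvalues and multiplicities (the geometric multiplicity of λ is n − rank(A − λI), which equals the number of Jordan blocks for λ):
  λ = 2: algebraic multiplicity = 4, geometric multiplicity = 3

Determining the block sizes for each eigenvalue:
  λ = 2: 3 blocks summing to 4 forces exactly one block of size 2 and the rest size 1 → block sizes [2, 1, 1]

Assembling the blocks gives a Jordan form
J =
  [2, 1, 0, 0]
  [0, 2, 0, 0]
  [0, 0, 2, 0]
  [0, 0, 0, 2]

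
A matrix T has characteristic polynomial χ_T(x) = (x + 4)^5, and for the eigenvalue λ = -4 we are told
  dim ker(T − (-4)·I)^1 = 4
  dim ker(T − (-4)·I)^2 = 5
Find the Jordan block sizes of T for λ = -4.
Block sizes for λ = -4: [2, 1, 1, 1]

From the dimensions of kernels of powers, the number of Jordan blocks of size at least j is d_j − d_{j−1} where d_j = dim ker(N^j) (with d_0 = 0). Computing the differences gives [4, 1].
The number of blocks of size exactly k is (#blocks of size ≥ k) − (#blocks of size ≥ k + 1), so the partition is: 3 block(s) of size 1, 1 block(s) of size 2.
In nonincreasing order the block sizes are [2, 1, 1, 1].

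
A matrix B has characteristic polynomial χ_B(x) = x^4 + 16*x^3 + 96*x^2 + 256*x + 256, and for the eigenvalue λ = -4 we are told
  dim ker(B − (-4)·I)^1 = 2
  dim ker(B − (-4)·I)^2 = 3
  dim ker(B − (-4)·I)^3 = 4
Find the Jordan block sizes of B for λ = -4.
Block sizes for λ = -4: [3, 1]

From the dimensions of kernels of powers, the number of Jordan blocks of size at least j is d_j − d_{j−1} where d_j = dim ker(N^j) (with d_0 = 0). Computing the differences gives [2, 1, 1].
The number of blocks of size exactly k is (#blocks of size ≥ k) − (#blocks of size ≥ k + 1), so the partition is: 1 block(s) of size 1, 1 block(s) of size 3.
In nonincreasing order the block sizes are [3, 1].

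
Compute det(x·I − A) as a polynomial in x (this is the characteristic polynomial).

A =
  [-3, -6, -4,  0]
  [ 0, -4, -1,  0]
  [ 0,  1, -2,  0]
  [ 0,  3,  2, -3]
x^4 + 12*x^3 + 54*x^2 + 108*x + 81

Expanding det(x·I − A) (e.g. by cofactor expansion or by noting that A is similar to its Jordan form J, which has the same characteristic polynomial as A) gives
  χ_A(x) = x^4 + 12*x^3 + 54*x^2 + 108*x + 81
which factors as (x + 3)^4. The eigenvalues (with algebraic multiplicities) are λ = -3 with multiplicity 4.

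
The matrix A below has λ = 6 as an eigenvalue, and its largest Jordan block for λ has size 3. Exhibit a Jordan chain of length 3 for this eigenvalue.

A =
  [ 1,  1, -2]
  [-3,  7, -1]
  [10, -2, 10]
A Jordan chain for λ = 6 of length 3:
v_1 = (2, 2, -4)ᵀ
v_2 = (-5, -3, 10)ᵀ
v_3 = (1, 0, 0)ᵀ

Let N = A − (6)·I. We want v_3 with N^3 v_3 = 0 but N^2 v_3 ≠ 0; then v_{j-1} := N · v_j for j = 3, …, 2.

Pick v_3 = (1, 0, 0)ᵀ.
Then v_2 = N · v_3 = (-5, -3, 10)ᵀ.
Then v_1 = N · v_2 = (2, 2, -4)ᵀ.

Sanity check: (A − (6)·I) v_1 = (0, 0, 0)ᵀ = 0. ✓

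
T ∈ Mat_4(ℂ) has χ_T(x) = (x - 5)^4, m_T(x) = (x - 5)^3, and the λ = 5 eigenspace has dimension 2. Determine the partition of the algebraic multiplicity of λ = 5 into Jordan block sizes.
Block sizes for λ = 5: [3, 1]

Step 1 — from the characteristic polynomial, algebraic multiplicity of λ = 5 is 4. From dim ker(T − (5)·I) = 2, there are exactly 2 Jordan blocks for λ = 5.
Step 2 — from the minimal polynomial, the factor (x − 5)^3 tells us the largest block for λ = 5 has size 3.
Step 3 — with total size 4, 2 blocks, and largest block 3, the block sizes (in nonincreasing order) are [3, 1].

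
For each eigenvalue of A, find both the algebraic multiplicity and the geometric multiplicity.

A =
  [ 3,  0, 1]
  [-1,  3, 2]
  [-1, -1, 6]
λ = 4: alg = 3, geom = 1

Step 1 — factor the characteristic polynomial to read off the algebraic multiplicities:
  χ_A(x) = (x - 4)^3

Step 2 — compute geometric multiplicities via the rank-nullity identity g(λ) = n − rank(A − λI):
  rank(A − (4)·I) = 2, so dim ker(A − (4)·I) = n − 2 = 1

Summary:
  λ = 4: algebraic multiplicity = 3, geometric multiplicity = 1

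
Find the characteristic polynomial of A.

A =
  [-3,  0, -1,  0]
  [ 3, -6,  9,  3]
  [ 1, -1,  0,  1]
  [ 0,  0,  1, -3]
x^4 + 12*x^3 + 54*x^2 + 108*x + 81

Expanding det(x·I − A) (e.g. by cofactor expansion or by noting that A is similar to its Jordan form J, which has the same characteristic polynomial as A) gives
  χ_A(x) = x^4 + 12*x^3 + 54*x^2 + 108*x + 81
which factors as (x + 3)^4. The eigenvalues (with algebraic multiplicities) are λ = -3 with multiplicity 4.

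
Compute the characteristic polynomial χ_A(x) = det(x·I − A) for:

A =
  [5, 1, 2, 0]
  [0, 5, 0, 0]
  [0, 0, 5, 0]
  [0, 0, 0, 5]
x^4 - 20*x^3 + 150*x^2 - 500*x + 625

Expanding det(x·I − A) (e.g. by cofactor expansion or by noting that A is similar to its Jordan form J, which has the same characteristic polynomial as A) gives
  χ_A(x) = x^4 - 20*x^3 + 150*x^2 - 500*x + 625
which factors as (x - 5)^4. The eigenvalues (with algebraic multiplicities) are λ = 5 with multiplicity 4.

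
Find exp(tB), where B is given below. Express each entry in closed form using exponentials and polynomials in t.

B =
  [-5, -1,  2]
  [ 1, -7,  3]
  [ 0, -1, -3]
e^{tB} =
  [-t^2*exp(-5*t)/2 + exp(-5*t), -t*exp(-5*t), t^2*exp(-5*t)/2 + 2*t*exp(-5*t)]
  [-t^2*exp(-5*t) + t*exp(-5*t), -2*t*exp(-5*t) + exp(-5*t), t^2*exp(-5*t) + 3*t*exp(-5*t)]
  [-t^2*exp(-5*t)/2, -t*exp(-5*t), t^2*exp(-5*t)/2 + 2*t*exp(-5*t) + exp(-5*t)]

Strategy: write B = P · J · P⁻¹ where J is a Jordan canonical form, so e^{tB} = P · e^{tJ} · P⁻¹, and e^{tJ} can be computed block-by-block.

B has Jordan form
J =
  [-5,  1,  0]
  [ 0, -5,  1]
  [ 0,  0, -5]
(up to reordering of blocks).

Per-block formulas:
  For a 3×3 Jordan block J_3(-5): exp(t · J_3(-5)) = e^(-5t)·(I + t·N + (t^2/2)·N^2), where N is the 3×3 nilpotent shift.

After assembling e^{tJ} and conjugating by P, we get:

e^{tB} =
  [-t^2*exp(-5*t)/2 + exp(-5*t), -t*exp(-5*t), t^2*exp(-5*t)/2 + 2*t*exp(-5*t)]
  [-t^2*exp(-5*t) + t*exp(-5*t), -2*t*exp(-5*t) + exp(-5*t), t^2*exp(-5*t) + 3*t*exp(-5*t)]
  [-t^2*exp(-5*t)/2, -t*exp(-5*t), t^2*exp(-5*t)/2 + 2*t*exp(-5*t) + exp(-5*t)]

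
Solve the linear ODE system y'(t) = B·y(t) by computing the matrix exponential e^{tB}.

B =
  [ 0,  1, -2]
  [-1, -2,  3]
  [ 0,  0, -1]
e^{tB} =
  [t*exp(-t) + exp(-t), t*exp(-t), t^2*exp(-t)/2 - 2*t*exp(-t)]
  [-t*exp(-t), -t*exp(-t) + exp(-t), -t^2*exp(-t)/2 + 3*t*exp(-t)]
  [0, 0, exp(-t)]

Strategy: write B = P · J · P⁻¹ where J is a Jordan canonical form, so e^{tB} = P · e^{tJ} · P⁻¹, and e^{tJ} can be computed block-by-block.

B has Jordan form
J =
  [-1,  1,  0]
  [ 0, -1,  1]
  [ 0,  0, -1]
(up to reordering of blocks).

Per-block formulas:
  For a 3×3 Jordan block J_3(-1): exp(t · J_3(-1)) = e^(-1t)·(I + t·N + (t^2/2)·N^2), where N is the 3×3 nilpotent shift.

After assembling e^{tJ} and conjugating by P, we get:

e^{tB} =
  [t*exp(-t) + exp(-t), t*exp(-t), t^2*exp(-t)/2 - 2*t*exp(-t)]
  [-t*exp(-t), -t*exp(-t) + exp(-t), -t^2*exp(-t)/2 + 3*t*exp(-t)]
  [0, 0, exp(-t)]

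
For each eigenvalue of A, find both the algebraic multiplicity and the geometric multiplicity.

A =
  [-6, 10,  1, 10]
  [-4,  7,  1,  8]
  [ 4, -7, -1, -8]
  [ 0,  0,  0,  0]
λ = 0: alg = 4, geom = 2

Step 1 — factor the characteristic polynomial to read off the algebraic multiplicities:
  χ_A(x) = x^4

Step 2 — compute geometric multiplicities via the rank-nullity identity g(λ) = n − rank(A − λI):
  rank(A − (0)·I) = 2, so dim ker(A − (0)·I) = n − 2 = 2

Summary:
  λ = 0: algebraic multiplicity = 4, geometric multiplicity = 2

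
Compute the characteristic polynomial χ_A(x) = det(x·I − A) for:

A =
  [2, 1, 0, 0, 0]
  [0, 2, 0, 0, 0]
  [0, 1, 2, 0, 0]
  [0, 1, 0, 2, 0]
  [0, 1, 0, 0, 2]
x^5 - 10*x^4 + 40*x^3 - 80*x^2 + 80*x - 32

Expanding det(x·I − A) (e.g. by cofactor expansion or by noting that A is similar to its Jordan form J, which has the same characteristic polynomial as A) gives
  χ_A(x) = x^5 - 10*x^4 + 40*x^3 - 80*x^2 + 80*x - 32
which factors as (x - 2)^5. The eigenvalues (with algebraic multiplicities) are λ = 2 with multiplicity 5.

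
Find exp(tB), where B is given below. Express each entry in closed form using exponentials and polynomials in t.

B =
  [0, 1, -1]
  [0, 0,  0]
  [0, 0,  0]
e^{tB} =
  [1, t, -t]
  [0, 1, 0]
  [0, 0, 1]

Strategy: write B = P · J · P⁻¹ where J is a Jordan canonical form, so e^{tB} = P · e^{tJ} · P⁻¹, and e^{tJ} can be computed block-by-block.

B has Jordan form
J =
  [0, 1, 0]
  [0, 0, 0]
  [0, 0, 0]
(up to reordering of blocks).

Per-block formulas:
  For a 2×2 Jordan block J_2(0): exp(t · J_2(0)) = e^(0t)·(I + t·N), where N is the 2×2 nilpotent shift.
  For a 1×1 block at λ = 0: exp(t · [0]) = [e^(0t)].

After assembling e^{tJ} and conjugating by P, we get:

e^{tB} =
  [1, t, -t]
  [0, 1, 0]
  [0, 0, 1]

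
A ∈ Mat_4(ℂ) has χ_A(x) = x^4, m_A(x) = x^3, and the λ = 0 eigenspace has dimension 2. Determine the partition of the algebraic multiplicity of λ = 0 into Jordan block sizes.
Block sizes for λ = 0: [3, 1]

Step 1 — from the characteristic polynomial, algebraic multiplicity of λ = 0 is 4. From dim ker(A − (0)·I) = 2, there are exactly 2 Jordan blocks for λ = 0.
Step 2 — from the minimal polynomial, the factor (x − 0)^3 tells us the largest block for λ = 0 has size 3.
Step 3 — with total size 4, 2 blocks, and largest block 3, the block sizes (in nonincreasing order) are [3, 1].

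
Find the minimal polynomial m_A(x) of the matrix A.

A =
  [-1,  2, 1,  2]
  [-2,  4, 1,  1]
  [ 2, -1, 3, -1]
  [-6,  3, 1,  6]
x^3 - 9*x^2 + 27*x - 27

The characteristic polynomial is χ_A(x) = (x - 3)^4, so the eigenvalues are known. The minimal polynomial is
  m_A(x) = Π_λ (x − λ)^{k_λ}
where k_λ is the size of the *largest* Jordan block for λ (equivalently, the smallest k with (A − λI)^k v = 0 for every generalised eigenvector v of λ).

  λ = 3: largest Jordan block has size 3, contributing (x − 3)^3

So m_A(x) = (x - 3)^3 = x^3 - 9*x^2 + 27*x - 27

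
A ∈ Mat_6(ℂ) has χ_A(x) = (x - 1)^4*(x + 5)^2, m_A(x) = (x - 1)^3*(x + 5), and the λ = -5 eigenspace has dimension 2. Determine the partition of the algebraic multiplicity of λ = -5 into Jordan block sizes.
Block sizes for λ = -5: [1, 1]

Step 1 — from the characteristic polynomial, algebraic multiplicity of λ = -5 is 2. From dim ker(A − (-5)·I) = 2, there are exactly 2 Jordan blocks for λ = -5.
Step 2 — from the minimal polynomial, the factor (x + 5) tells us the largest block for λ = -5 has size 1.
Step 3 — with total size 2, 2 blocks, and largest block 1, the block sizes (in nonincreasing order) are [1, 1].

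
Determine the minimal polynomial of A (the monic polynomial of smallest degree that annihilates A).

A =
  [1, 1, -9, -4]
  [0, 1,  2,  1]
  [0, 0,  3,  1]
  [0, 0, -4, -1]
x^2 - 2*x + 1

The characteristic polynomial is χ_A(x) = (x - 1)^4, so the eigenvalues are known. The minimal polynomial is
  m_A(x) = Π_λ (x − λ)^{k_λ}
where k_λ is the size of the *largest* Jordan block for λ (equivalently, the smallest k with (A − λI)^k v = 0 for every generalised eigenvector v of λ).

  λ = 1: largest Jordan block has size 2, contributing (x − 1)^2

So m_A(x) = (x - 1)^2 = x^2 - 2*x + 1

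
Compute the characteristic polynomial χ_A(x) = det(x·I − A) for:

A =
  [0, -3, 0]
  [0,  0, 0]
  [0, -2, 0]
x^3

Expanding det(x·I − A) (e.g. by cofactor expansion or by noting that A is similar to its Jordan form J, which has the same characteristic polynomial as A) gives
  χ_A(x) = x^3
which factors as x^3. The eigenvalues (with algebraic multiplicities) are λ = 0 with multiplicity 3.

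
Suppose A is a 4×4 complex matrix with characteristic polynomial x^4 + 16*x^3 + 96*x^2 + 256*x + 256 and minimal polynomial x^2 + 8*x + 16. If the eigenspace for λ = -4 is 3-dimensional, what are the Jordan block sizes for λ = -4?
Block sizes for λ = -4: [2, 1, 1]

Step 1 — from the characteristic polynomial, algebraic multiplicity of λ = -4 is 4. From dim ker(A − (-4)·I) = 3, there are exactly 3 Jordan blocks for λ = -4.
Step 2 — from the minimal polynomial, the factor (x + 4)^2 tells us the largest block for λ = -4 has size 2.
Step 3 — with total size 4, 3 blocks, and largest block 2, the block sizes (in nonincreasing order) are [2, 1, 1].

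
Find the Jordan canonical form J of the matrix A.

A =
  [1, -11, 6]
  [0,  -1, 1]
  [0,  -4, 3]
J_3(1)

The characteristic polynomial is
  det(x·I − A) = x^3 - 3*x^2 + 3*x - 1 = (x - 1)^3

Eigenvalues and multiplicities (the geometric multiplicity of λ is n − rank(A − λI), which equals the number of Jordan blocks for λ):
  λ = 1: algebraic multiplicity = 3, geometric multiplicity = 1

Determining the block sizes for each eigenvalue:
  λ = 1: one block (gm = 1), so the single block has size am = 3 → block sizes [3]

Assembling the blocks gives a Jordan form
J =
  [1, 1, 0]
  [0, 1, 1]
  [0, 0, 1]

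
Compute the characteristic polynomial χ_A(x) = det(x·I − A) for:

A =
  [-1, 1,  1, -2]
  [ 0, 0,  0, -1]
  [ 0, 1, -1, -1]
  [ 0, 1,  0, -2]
x^4 + 4*x^3 + 6*x^2 + 4*x + 1

Expanding det(x·I − A) (e.g. by cofactor expansion or by noting that A is similar to its Jordan form J, which has the same characteristic polynomial as A) gives
  χ_A(x) = x^4 + 4*x^3 + 6*x^2 + 4*x + 1
which factors as (x + 1)^4. The eigenvalues (with algebraic multiplicities) are λ = -1 with multiplicity 4.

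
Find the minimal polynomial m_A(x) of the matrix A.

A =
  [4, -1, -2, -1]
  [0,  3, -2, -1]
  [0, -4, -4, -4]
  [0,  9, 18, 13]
x^2 - 8*x + 16

The characteristic polynomial is χ_A(x) = (x - 4)^4, so the eigenvalues are known. The minimal polynomial is
  m_A(x) = Π_λ (x − λ)^{k_λ}
where k_λ is the size of the *largest* Jordan block for λ (equivalently, the smallest k with (A − λI)^k v = 0 for every generalised eigenvector v of λ).

  λ = 4: largest Jordan block has size 2, contributing (x − 4)^2

So m_A(x) = (x - 4)^2 = x^2 - 8*x + 16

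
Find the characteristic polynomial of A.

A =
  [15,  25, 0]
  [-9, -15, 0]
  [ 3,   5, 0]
x^3

Expanding det(x·I − A) (e.g. by cofactor expansion or by noting that A is similar to its Jordan form J, which has the same characteristic polynomial as A) gives
  χ_A(x) = x^3
which factors as x^3. The eigenvalues (with algebraic multiplicities) are λ = 0 with multiplicity 3.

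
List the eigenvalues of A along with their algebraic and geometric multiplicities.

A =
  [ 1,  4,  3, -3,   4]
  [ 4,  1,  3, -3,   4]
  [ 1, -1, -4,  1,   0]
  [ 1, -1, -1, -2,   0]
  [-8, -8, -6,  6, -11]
λ = -3: alg = 5, geom = 3

Step 1 — factor the characteristic polynomial to read off the algebraic multiplicities:
  χ_A(x) = (x + 3)^5

Step 2 — compute geometric multiplicities via the rank-nullity identity g(λ) = n − rank(A − λI):
  rank(A − (-3)·I) = 2, so dim ker(A − (-3)·I) = n − 2 = 3

Summary:
  λ = -3: algebraic multiplicity = 5, geometric multiplicity = 3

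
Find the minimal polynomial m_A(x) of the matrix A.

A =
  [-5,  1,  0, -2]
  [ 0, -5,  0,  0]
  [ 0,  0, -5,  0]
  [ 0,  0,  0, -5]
x^2 + 10*x + 25

The characteristic polynomial is χ_A(x) = (x + 5)^4, so the eigenvalues are known. The minimal polynomial is
  m_A(x) = Π_λ (x − λ)^{k_λ}
where k_λ is the size of the *largest* Jordan block for λ (equivalently, the smallest k with (A − λI)^k v = 0 for every generalised eigenvector v of λ).

  λ = -5: largest Jordan block has size 2, contributing (x + 5)^2

So m_A(x) = (x + 5)^2 = x^2 + 10*x + 25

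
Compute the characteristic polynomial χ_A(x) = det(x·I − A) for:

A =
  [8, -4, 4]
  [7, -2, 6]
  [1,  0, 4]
x^3 - 10*x^2 + 32*x - 32

Expanding det(x·I − A) (e.g. by cofactor expansion or by noting that A is similar to its Jordan form J, which has the same characteristic polynomial as A) gives
  χ_A(x) = x^3 - 10*x^2 + 32*x - 32
which factors as (x - 4)^2*(x - 2). The eigenvalues (with algebraic multiplicities) are λ = 2 with multiplicity 1, λ = 4 with multiplicity 2.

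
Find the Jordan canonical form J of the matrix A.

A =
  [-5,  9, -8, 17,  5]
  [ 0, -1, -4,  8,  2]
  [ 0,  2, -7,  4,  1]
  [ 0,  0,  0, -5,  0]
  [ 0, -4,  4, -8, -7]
J_2(-5) ⊕ J_2(-5) ⊕ J_1(-5)

The characteristic polynomial is
  det(x·I − A) = x^5 + 25*x^4 + 250*x^3 + 1250*x^2 + 3125*x + 3125 = (x + 5)^5

Eigenvalues and multiplicities (the geometric multiplicity of λ is n − rank(A − λI), which equals the number of Jordan blocks for λ):
  λ = -5: algebraic multiplicity = 5, geometric multiplicity = 3

Determining the block sizes for each eigenvalue:
  λ = -5: with am = 5 and gm = 3, the partition is not yet determined (e.g. several partitions of 5 into 3 parts exist). Let N = A − (-5)·I. Computing rank(N^1) = 2, rank(N^2) = 0; the number of blocks of size ≥ j is rank(N^{j−1}) − rank(N^j), giving [3, 2]. So we have 2 block(s) of size 2, 1 block(s) of size 1 → block sizes [2, 2, 1]

Assembling the blocks gives a Jordan form
J =
  [-5,  1,  0,  0,  0]
  [ 0, -5,  0,  0,  0]
  [ 0,  0, -5,  1,  0]
  [ 0,  0,  0, -5,  0]
  [ 0,  0,  0,  0, -5]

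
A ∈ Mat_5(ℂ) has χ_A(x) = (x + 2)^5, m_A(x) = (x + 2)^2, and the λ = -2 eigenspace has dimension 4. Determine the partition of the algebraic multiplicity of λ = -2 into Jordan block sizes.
Block sizes for λ = -2: [2, 1, 1, 1]

Step 1 — from the characteristic polynomial, algebraic multiplicity of λ = -2 is 5. From dim ker(A − (-2)·I) = 4, there are exactly 4 Jordan blocks for λ = -2.
Step 2 — from the minimal polynomial, the factor (x + 2)^2 tells us the largest block for λ = -2 has size 2.
Step 3 — with total size 5, 4 blocks, and largest block 2, the block sizes (in nonincreasing order) are [2, 1, 1, 1].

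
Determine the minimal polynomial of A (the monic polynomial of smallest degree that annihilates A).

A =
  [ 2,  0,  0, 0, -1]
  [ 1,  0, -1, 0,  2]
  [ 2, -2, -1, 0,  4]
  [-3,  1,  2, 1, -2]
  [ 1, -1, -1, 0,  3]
x^3 - 3*x^2 + 3*x - 1

The characteristic polynomial is χ_A(x) = (x - 1)^5, so the eigenvalues are known. The minimal polynomial is
  m_A(x) = Π_λ (x − λ)^{k_λ}
where k_λ is the size of the *largest* Jordan block for λ (equivalently, the smallest k with (A − λI)^k v = 0 for every generalised eigenvector v of λ).

  λ = 1: largest Jordan block has size 3, contributing (x − 1)^3

So m_A(x) = (x - 1)^3 = x^3 - 3*x^2 + 3*x - 1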